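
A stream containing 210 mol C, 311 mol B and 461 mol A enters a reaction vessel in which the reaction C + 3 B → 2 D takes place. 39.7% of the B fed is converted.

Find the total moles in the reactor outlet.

900 mol

B reacted = 0.397 × 311 = 123.5 mol; ν_B = −3, so ξ = 123.5/3 = 41.16 mol.
Outlet amounts (n = n₀ + ν ξ):
  C: 210 − 1(41.16) = 168.8
  B: 311 − 3(41.16) = 187.5
  D: 0 + 2(41.16) = 82.31
  A: 461 (inert)
Total out = 168.8 + 187.5 + 82.31 + 461 = 899.7 mol.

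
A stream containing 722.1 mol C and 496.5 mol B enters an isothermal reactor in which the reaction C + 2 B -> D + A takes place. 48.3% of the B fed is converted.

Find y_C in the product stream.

B reacted = 0.483 × 496.5 = 239.8 mol; ν_B = −2, so ξ = 239.8/2 = 119.9 mol.
Outlet amounts (n = n₀ + ν ξ):
  C: 722.1 − 1(119.9) = 602.2
  B: 496.5 − 2(119.9) = 256.7
  D: 0 + 1(119.9) = 119.9
  A: 0 + 1(119.9) = 119.9
Total out = 1099 mol; y_C = 602.2 / 1099 = 0.5481.

0.548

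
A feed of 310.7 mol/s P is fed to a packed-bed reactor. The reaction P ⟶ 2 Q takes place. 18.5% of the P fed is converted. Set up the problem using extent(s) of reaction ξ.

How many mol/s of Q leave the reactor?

P reacted = 0.185 × 310.7 = 57.48 mol/s; ν_P = −1, so ξ = 57.48/1 = 57.48 mol/s.
Outlet amounts (n = n₀ + ν ξ):
  P: 310.7 − 1(57.48) = 253.2
  Q: 0 + 2(57.48) = 115

115 mol/s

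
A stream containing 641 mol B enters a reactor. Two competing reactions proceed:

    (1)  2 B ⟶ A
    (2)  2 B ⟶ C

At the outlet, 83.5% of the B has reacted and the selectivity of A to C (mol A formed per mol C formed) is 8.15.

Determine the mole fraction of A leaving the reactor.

0.638

Conversion of B: B consumed = 0.835 × 641 = 535.2 mol = 2ξ₁ + 2ξ₂.
Selectivity: 1ξ₁ / (1ξ₂) = 8.15 → ξ₁ = 8.15 ξ₂.
Substitute: (2·8.15 + 2) ξ₂ = 535.2 → ξ₂ = 29.25 mol, ξ₁ = 238.4 mol.
Outlet amounts (n = n₀ + Σ ν·ξ):
  B: 641 − 2(238.4) − 2(29.25) = 105.8
  A: 0 + 1(238.4) = 238.4
  C: 0 + 1(29.25) = 29.25
Total out = 373.4 mol; y_A = 238.4 / 373.4 = 0.6384.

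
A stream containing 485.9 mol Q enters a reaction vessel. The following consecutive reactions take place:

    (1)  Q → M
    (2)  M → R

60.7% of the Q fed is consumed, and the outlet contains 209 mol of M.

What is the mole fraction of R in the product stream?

Conversion of Q: Q consumed = 1ξ₁ = 0.607 × 485.9 → ξ₁ = 294.9 mol.
M balance: n_M = 0 + 1ξ₁ − 1ξ₂ = 209 → ξ₂ = (1·294.9 − 209)/1 = 85.94 mol.
Outlet amounts (n = n₀ + Σ ν·ξ):
  Q: 485.9 − 1(294.9) = 191
  M: 0 + 1(294.9) − 1(85.94) = 209
  R: 0 + 1(85.94) = 85.94
Total out = 485.9 mol; y_R = 85.94 / 485.9 = 0.1769.

0.177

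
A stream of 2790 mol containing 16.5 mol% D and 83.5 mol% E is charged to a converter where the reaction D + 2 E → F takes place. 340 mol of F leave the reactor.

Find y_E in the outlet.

For F: n = n₀ + 1ξ → 340 = 0 + 1ξ, giving ξ = 340 mol.
Outlet amounts (n = n₀ + ν ξ):
  D: 460.4 − 1(340) = 120.4
  E: 2330 − 2(340) = 1650
  F: 0 + 1(340) = 340
Total out = 2110 mol; y_E = 1650 / 2110 = 0.7818.

0.782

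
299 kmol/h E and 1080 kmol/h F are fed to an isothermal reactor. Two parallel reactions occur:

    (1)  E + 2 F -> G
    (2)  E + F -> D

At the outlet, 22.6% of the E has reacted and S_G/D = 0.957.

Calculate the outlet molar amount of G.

33 kmol/h

Conversion of E: E consumed = 0.226 × 299 = 67.57 kmol/h = 1ξ₁ + 1ξ₂.
Selectivity: 1ξ₁ / (1ξ₂) = 0.957 → ξ₁ = 0.957 ξ₂.
Substitute: (1·0.957 + 1) ξ₂ = 67.57 → ξ₂ = 34.53 kmol/h, ξ₁ = 33.04 kmol/h.
Outlet amounts (n = n₀ + Σ ν·ξ):
  E: 299 − 1(33.04) − 1(34.53) = 231.4
  F: 1080 − 2(33.04) − 1(34.53) = 979.4
  G: 0 + 1(33.04) = 33.04
  D: 0 + 1(34.53) = 34.53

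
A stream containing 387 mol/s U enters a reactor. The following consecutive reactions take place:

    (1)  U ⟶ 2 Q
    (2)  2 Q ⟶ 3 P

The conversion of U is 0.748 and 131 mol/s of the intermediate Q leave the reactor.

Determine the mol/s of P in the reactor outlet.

Conversion of U: U consumed = 1ξ₁ = 0.748 × 387 → ξ₁ = 289.5 mol/s.
Q balance: n_Q = 0 + 2ξ₁ − 2ξ₂ = 131 → ξ₂ = (2·289.5 − 131)/2 = 224 mol/s.
Outlet amounts (n = n₀ + Σ ν·ξ):
  U: 387 − 1(289.5) = 97.52
  Q: 0 + 2(289.5) − 2(224) = 131
  P: 0 + 3(224) = 671.9

672 mol/s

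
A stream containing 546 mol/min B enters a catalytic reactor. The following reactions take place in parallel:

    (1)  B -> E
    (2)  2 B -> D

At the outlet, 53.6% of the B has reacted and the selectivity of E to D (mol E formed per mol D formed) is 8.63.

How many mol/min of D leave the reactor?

Conversion of B: B consumed = 0.536 × 546 = 292.7 mol/min = 1ξ₁ + 2ξ₂.
Selectivity: 1ξ₁ / (1ξ₂) = 8.63 → ξ₁ = 8.63 ξ₂.
Substitute: (1·8.63 + 2) ξ₂ = 292.7 → ξ₂ = 27.53 mol/min, ξ₁ = 237.6 mol/min.
Outlet amounts (n = n₀ + Σ ν·ξ):
  B: 546 − 1(237.6) − 2(27.53) = 253.3
  E: 0 + 1(237.6) = 237.6
  D: 0 + 1(27.53) = 27.53

27.5 mol/min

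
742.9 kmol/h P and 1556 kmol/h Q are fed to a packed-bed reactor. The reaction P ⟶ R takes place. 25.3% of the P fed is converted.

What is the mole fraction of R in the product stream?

P reacted = 0.253 × 742.9 = 188 kmol/h; ν_P = −1, so ξ = 188/1 = 188 kmol/h.
Outlet amounts (n = n₀ + ν ξ):
  P: 742.9 − 1(188) = 554.9
  R: 0 + 1(188) = 188
  Q: 1556 (inert)
Total out = 2299 kmol/h; y_R = 188 / 2299 = 0.08176.

0.0818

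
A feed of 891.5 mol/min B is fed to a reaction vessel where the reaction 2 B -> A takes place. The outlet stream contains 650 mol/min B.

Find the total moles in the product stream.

771 mol/min

For B: n = n₀ − 2ξ → 650 = 891.5 − 2ξ, giving ξ = 120.8 mol/min.
Outlet amounts (n = n₀ + ν ξ):
  B: 891.5 − 2(120.8) = 650
  A: 0 + 1(120.8) = 120.8
Total out = 650 + 120.8 = 770.8 mol/min.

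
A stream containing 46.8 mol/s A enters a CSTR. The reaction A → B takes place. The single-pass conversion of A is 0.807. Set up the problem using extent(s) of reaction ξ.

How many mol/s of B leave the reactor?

37.8 mol/s

A reacted = 0.807 × 46.8 = 37.77 mol/s; ν_A = −1, so ξ = 37.77/1 = 37.77 mol/s.
Outlet amounts (n = n₀ + ν ξ):
  A: 46.8 − 1(37.77) = 9.032
  B: 0 + 1(37.77) = 37.77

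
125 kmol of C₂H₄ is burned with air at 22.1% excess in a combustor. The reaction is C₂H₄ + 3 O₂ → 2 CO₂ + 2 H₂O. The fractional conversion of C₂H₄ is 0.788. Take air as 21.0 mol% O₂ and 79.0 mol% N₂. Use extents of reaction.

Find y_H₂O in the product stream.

0.0855

Stoichiometric O₂ = 3 × 125 = 375 kmol; O₂ fed = 375 × 1.221 = 457.9 kmol.
N₂ fed = 457.9 × 79/21 = 1722 kmol.
Fuel reacted = 0.788 × 125 → ξ = 98.5 kmol.
Outlet (n = n₀ + ν ξ):
  C₂H₄: 125 − 1(98.5) = 26.5
  O₂: 457.9 − 3(98.5) = 162.4
  N₂: 1722 (inert)
  CO₂: 0 + 2(98.5) = 197
  H₂O: 0 + 2(98.5) = 197
Total out = 2305 kmol; y_H₂O = 197 / 2305 = 0.08545.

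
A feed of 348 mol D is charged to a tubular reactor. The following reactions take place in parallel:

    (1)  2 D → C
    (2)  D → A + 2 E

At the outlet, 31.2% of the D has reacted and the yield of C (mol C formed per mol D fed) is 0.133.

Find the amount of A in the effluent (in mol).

Yield of C: 1ξ₁ / 348 = 0.133 → ξ₁ = 46.28 mol.
Conversion of D: 2ξ₁ + 1ξ₂ = 0.312 × 348 = 108.6 → ξ₂ = 16.01 mol.
Outlet amounts (n = n₀ + Σ ν·ξ):
  D: 348 − 2(46.28) − 1(16.01) = 239.4
  C: 0 + 1(46.28) = 46.28
  A: 0 + 1(16.01) = 16.01
  E: 0 + 2(16.01) = 32.02

16 mol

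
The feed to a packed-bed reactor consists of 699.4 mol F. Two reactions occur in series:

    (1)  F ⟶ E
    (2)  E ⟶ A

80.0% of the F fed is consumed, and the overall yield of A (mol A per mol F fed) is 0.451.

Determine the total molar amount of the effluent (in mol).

699 mol

Conversion of F: F consumed = 1ξ₁ = 0.8 × 699.4 → ξ₁ = 559.5 mol.
Yield of A: 1ξ₂ / 699.4 = 0.451 → ξ₂ = 315.4 mol.
Outlet amounts (n = n₀ + Σ ν·ξ):
  F: 699.4 − 1(559.5) = 139.9
  E: 0 + 1(559.5) − 1(315.4) = 244.1
  A: 0 + 1(315.4) = 315.4
Total out = 139.9 + 244.1 + 315.4 = 699.4 mol.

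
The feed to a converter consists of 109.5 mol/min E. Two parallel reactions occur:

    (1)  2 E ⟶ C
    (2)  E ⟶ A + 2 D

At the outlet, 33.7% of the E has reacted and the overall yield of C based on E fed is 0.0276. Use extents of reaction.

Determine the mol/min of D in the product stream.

61.7 mol/min

Yield of C: 1ξ₁ / 109.5 = 0.0276 → ξ₁ = 3.022 mol/min.
Conversion of E: 2ξ₁ + 1ξ₂ = 0.337 × 109.5 = 36.9 → ξ₂ = 30.86 mol/min.
Outlet amounts (n = n₀ + Σ ν·ξ):
  E: 109.5 − 2(3.022) − 1(30.86) = 72.6
  C: 0 + 1(3.022) = 3.022
  A: 0 + 1(30.86) = 30.86
  D: 0 + 2(30.86) = 61.71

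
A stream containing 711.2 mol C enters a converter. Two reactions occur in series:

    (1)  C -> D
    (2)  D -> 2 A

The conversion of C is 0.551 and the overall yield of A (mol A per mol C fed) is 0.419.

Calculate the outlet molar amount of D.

Conversion of C: C consumed = 1ξ₁ = 0.551 × 711.2 → ξ₁ = 391.9 mol.
Yield of A: 2ξ₂ / 711.2 = 0.419 → ξ₂ = 149 mol.
Outlet amounts (n = n₀ + Σ ν·ξ):
  C: 711.2 − 1(391.9) = 319.3
  D: 0 + 1(391.9) − 1(149) = 242.9
  A: 0 + 2(149) = 298

243 mol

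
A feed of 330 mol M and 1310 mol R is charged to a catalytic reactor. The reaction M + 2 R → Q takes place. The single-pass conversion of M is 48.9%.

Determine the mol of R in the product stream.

987 mol

M reacted = 0.489 × 330 = 161.4 mol; ν_M = −1, so ξ = 161.4/1 = 161.4 mol.
Outlet amounts (n = n₀ + ν ξ):
  M: 330 − 1(161.4) = 168.6
  R: 1310 − 2(161.4) = 987.3
  Q: 0 + 1(161.4) = 161.4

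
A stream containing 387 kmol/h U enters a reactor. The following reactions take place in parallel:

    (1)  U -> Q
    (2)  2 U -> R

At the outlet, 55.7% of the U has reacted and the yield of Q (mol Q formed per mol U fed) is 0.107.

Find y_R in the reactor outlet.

0.29

Yield of Q: 1ξ₁ / 387 = 0.107 → ξ₁ = 41.41 kmol/h.
Conversion of U: 1ξ₁ + 2ξ₂ = 0.557 × 387 = 215.6 → ξ₂ = 87.08 kmol/h.
Outlet amounts (n = n₀ + Σ ν·ξ):
  U: 387 − 1(41.41) − 2(87.08) = 171.4
  Q: 0 + 1(41.41) = 41.41
  R: 0 + 1(87.08) = 87.08
Total out = 299.9 kmol/h; y_R = 87.08 / 299.9 = 0.2903.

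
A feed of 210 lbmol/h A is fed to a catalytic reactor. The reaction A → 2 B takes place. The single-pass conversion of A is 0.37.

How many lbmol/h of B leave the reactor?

155 lbmol/h

A reacted = 0.37 × 210 = 77.7 lbmol/h; ν_A = −1, so ξ = 77.7/1 = 77.7 lbmol/h.
Outlet amounts (n = n₀ + ν ξ):
  A: 210 − 1(77.7) = 132.3
  B: 0 + 2(77.7) = 155.4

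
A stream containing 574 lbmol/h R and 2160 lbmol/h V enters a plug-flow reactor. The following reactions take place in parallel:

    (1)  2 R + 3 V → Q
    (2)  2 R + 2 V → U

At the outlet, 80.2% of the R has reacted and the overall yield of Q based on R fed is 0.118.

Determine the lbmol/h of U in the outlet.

162 lbmol/h

Yield of Q: 1ξ₁ / 574 = 0.118 → ξ₁ = 67.73 lbmol/h.
Conversion of R: 2ξ₁ + 2ξ₂ = 0.802 × 574 = 460.3 → ξ₂ = 162.4 lbmol/h.
Outlet amounts (n = n₀ + Σ ν·ξ):
  R: 574 − 2(67.73) − 2(162.4) = 113.7
  V: 2160 − 3(67.73) − 2(162.4) = 1632
  Q: 0 + 1(67.73) = 67.73
  U: 0 + 1(162.4) = 162.4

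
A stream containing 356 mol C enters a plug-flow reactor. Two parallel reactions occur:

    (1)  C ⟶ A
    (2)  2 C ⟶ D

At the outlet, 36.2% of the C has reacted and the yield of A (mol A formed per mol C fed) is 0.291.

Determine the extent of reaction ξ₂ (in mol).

ξ₂ = 12.6 mol

Yield of A: 1ξ₁ / 356 = 0.291 → ξ₁ = 103.6 mol.
Conversion of C: 1ξ₁ + 2ξ₂ = 0.362 × 356 = 128.9 → ξ₂ = 12.64 mol.
Outlet amounts (n = n₀ + Σ ν·ξ):
  C: 356 − 1(103.6) − 2(12.64) = 227.1
  A: 0 + 1(103.6) = 103.6
  D: 0 + 1(12.64) = 12.64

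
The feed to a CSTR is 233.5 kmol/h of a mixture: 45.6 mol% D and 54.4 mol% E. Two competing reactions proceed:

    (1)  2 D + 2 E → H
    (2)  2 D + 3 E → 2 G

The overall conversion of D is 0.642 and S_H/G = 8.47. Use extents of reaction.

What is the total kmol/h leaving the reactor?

Conversion of D: D consumed = 0.642 × 106.5 = 68.36 kmol/h = 2ξ₁ + 2ξ₂.
Selectivity: 1ξ₁ / (2ξ₂) = 8.47 → ξ₁ = 16.94 ξ₂.
Substitute: (2·16.94 + 2) ξ₂ = 68.36 → ξ₂ = 1.905 kmol/h, ξ₁ = 32.27 kmol/h.
Outlet amounts (n = n₀ + Σ ν·ξ):
  D: 106.5 − 2(32.27) − 2(1.905) = 38.12
  E: 127 − 2(32.27) − 3(1.905) = 56.76
  H: 0 + 1(32.27) = 32.27
  G: 0 + 2(1.905) = 3.81
Total out = 38.12 + 56.76 + 32.27 + 3.81 = 131 kmol/h.

131 kmol/h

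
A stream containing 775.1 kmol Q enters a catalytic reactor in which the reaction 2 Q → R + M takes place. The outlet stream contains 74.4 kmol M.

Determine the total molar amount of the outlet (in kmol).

775 kmol

For M: n = n₀ + 1ξ → 74.4 = 0 + 1ξ, giving ξ = 74.4 kmol.
Outlet amounts (n = n₀ + ν ξ):
  Q: 775.1 − 2(74.4) = 626.3
  R: 0 + 1(74.4) = 74.4
  M: 0 + 1(74.4) = 74.4
Total out = 626.3 + 74.4 + 74.4 = 775.1 kmol.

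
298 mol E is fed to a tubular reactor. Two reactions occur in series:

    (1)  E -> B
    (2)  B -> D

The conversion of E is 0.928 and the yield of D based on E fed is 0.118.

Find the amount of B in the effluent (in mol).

Conversion of E: E consumed = 1ξ₁ = 0.928 × 298 → ξ₁ = 276.5 mol.
Yield of D: 1ξ₂ / 298 = 0.118 → ξ₂ = 35.16 mol.
Outlet amounts (n = n₀ + Σ ν·ξ):
  E: 298 − 1(276.5) = 21.46
  B: 0 + 1(276.5) − 1(35.16) = 241.4
  D: 0 + 1(35.16) = 35.16

241 mol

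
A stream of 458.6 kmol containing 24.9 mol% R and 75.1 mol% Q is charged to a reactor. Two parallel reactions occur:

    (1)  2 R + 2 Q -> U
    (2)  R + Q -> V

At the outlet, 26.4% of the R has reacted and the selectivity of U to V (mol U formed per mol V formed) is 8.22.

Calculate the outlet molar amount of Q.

314 kmol

Conversion of R: R consumed = 0.264 × 114.2 = 30.15 kmol = 2ξ₁ + 1ξ₂.
Selectivity: 1ξ₁ / (1ξ₂) = 8.22 → ξ₁ = 8.22 ξ₂.
Substitute: (2·8.22 + 1) ξ₂ = 30.15 → ξ₂ = 1.729 kmol, ξ₁ = 14.21 kmol.
Outlet amounts (n = n₀ + Σ ν·ξ):
  R: 114.2 − 2(14.21) − 1(1.729) = 84.04
  Q: 344.4 − 2(14.21) − 1(1.729) = 314.3
  U: 0 + 1(14.21) = 14.21
  V: 0 + 1(1.729) = 1.729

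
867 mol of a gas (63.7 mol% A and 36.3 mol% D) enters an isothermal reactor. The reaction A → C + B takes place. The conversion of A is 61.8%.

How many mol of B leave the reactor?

A reacted = 0.618 × 552.3 = 341.3 mol; ν_A = −1, so ξ = 341.3/1 = 341.3 mol.
Outlet amounts (n = n₀ + ν ξ):
  A: 552.3 − 1(341.3) = 211
  C: 0 + 1(341.3) = 341.3
  B: 0 + 1(341.3) = 341.3
  D: 314.7 (inert)

341 mol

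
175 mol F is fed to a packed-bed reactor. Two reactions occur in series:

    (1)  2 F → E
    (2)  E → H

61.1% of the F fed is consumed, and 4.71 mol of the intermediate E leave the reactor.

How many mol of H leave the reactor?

48.8 mol

Conversion of F: F consumed = 2ξ₁ = 0.611 × 175 → ξ₁ = 53.46 mol.
E balance: n_E = 0 + 1ξ₁ − 1ξ₂ = 4.71 → ξ₂ = (1·53.46 − 4.71)/1 = 48.75 mol.
Outlet amounts (n = n₀ + Σ ν·ξ):
  F: 175 − 2(53.46) = 68.08
  E: 0 + 1(53.46) − 1(48.75) = 4.71
  H: 0 + 1(48.75) = 48.75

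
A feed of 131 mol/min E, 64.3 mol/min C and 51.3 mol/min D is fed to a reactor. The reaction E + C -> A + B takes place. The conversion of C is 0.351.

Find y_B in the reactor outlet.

0.0915

C reacted = 0.351 × 64.3 = 22.57 mol/min; ν_C = −1, so ξ = 22.57/1 = 22.57 mol/min.
Outlet amounts (n = n₀ + ν ξ):
  E: 131 − 1(22.57) = 108.4
  C: 64.3 − 1(22.57) = 41.73
  A: 0 + 1(22.57) = 22.57
  B: 0 + 1(22.57) = 22.57
  D: 51.3 (inert)
Total out = 246.6 mol/min; y_B = 22.57 / 246.6 = 0.09152.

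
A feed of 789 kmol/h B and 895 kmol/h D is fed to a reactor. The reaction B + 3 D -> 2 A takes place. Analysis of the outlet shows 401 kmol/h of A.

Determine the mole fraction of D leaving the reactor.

0.229

For A: n = n₀ + 2ξ → 401 = 0 + 2ξ, giving ξ = 200.5 kmol/h.
Outlet amounts (n = n₀ + ν ξ):
  B: 789 − 1(200.5) = 588.5
  D: 895 − 3(200.5) = 293.5
  A: 0 + 2(200.5) = 401
Total out = 1283 kmol/h; y_D = 293.5 / 1283 = 0.2288.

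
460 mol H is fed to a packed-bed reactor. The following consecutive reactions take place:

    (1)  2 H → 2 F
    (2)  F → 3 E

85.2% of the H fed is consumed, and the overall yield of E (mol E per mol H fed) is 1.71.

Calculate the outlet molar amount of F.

Conversion of H: H consumed = 2ξ₁ = 0.852 × 460 → ξ₁ = 196 mol.
Yield of E: 3ξ₂ / 460 = 1.71 → ξ₂ = 262.2 mol.
Outlet amounts (n = n₀ + Σ ν·ξ):
  H: 460 − 2(196) = 68.08
  F: 0 + 2(196) − 1(262.2) = 129.7
  E: 0 + 3(262.2) = 786.6

130 mol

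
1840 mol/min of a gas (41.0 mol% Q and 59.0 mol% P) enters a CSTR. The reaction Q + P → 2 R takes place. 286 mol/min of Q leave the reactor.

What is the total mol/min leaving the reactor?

For Q: n = n₀ − 1ξ → 286 = 754.4 − 1ξ, giving ξ = 468.4 mol/min.
Outlet amounts (n = n₀ + ν ξ):
  Q: 754.4 − 1(468.4) = 286
  P: 1086 − 1(468.4) = 617.2
  R: 0 + 2(468.4) = 936.8
Total out = 286 + 617.2 + 936.8 = 1840 mol/min.

1840 mol/min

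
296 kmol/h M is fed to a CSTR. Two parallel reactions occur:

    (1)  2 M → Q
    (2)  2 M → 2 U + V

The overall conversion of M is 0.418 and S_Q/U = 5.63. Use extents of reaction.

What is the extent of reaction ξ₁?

ξ₁ = 56.8 kmol/h

Conversion of M: M consumed = 0.418 × 296 = 123.7 kmol/h = 2ξ₁ + 2ξ₂.
Selectivity: 1ξ₁ / (2ξ₂) = 5.63 → ξ₁ = 11.26 ξ₂.
Substitute: (2·11.26 + 2) ξ₂ = 123.7 → ξ₂ = 5.046 kmol/h, ξ₁ = 56.82 kmol/h.
Outlet amounts (n = n₀ + Σ ν·ξ):
  M: 296 − 2(56.82) − 2(5.046) = 172.3
  Q: 0 + 1(56.82) = 56.82
  U: 0 + 2(5.046) = 10.09
  V: 0 + 1(5.046) = 5.046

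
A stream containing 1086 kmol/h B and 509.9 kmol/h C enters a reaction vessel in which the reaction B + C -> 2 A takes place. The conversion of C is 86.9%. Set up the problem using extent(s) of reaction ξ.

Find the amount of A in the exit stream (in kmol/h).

C reacted = 0.869 × 509.9 = 443.1 kmol/h; ν_C = −1, so ξ = 443.1/1 = 443.1 kmol/h.
Outlet amounts (n = n₀ + ν ξ):
  B: 1086 − 1(443.1) = 642.9
  C: 509.9 − 1(443.1) = 66.8
  A: 0 + 2(443.1) = 886.2

886 kmol/h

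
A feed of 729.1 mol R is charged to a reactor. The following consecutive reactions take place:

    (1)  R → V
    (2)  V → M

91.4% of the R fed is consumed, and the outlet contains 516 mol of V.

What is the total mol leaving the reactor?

729 mol

Conversion of R: R consumed = 1ξ₁ = 0.914 × 729.1 → ξ₁ = 666.4 mol.
V balance: n_V = 0 + 1ξ₁ − 1ξ₂ = 516 → ξ₂ = (1·666.4 − 516)/1 = 150.4 mol.
Outlet amounts (n = n₀ + Σ ν·ξ):
  R: 729.1 − 1(666.4) = 62.7
  V: 0 + 1(666.4) − 1(150.4) = 516
  M: 0 + 1(150.4) = 150.4
Total out = 62.7 + 516 + 150.4 = 729.1 mol.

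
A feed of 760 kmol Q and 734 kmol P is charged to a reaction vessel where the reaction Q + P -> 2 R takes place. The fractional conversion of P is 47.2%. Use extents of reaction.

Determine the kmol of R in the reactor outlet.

P reacted = 0.472 × 734 = 346.4 kmol; ν_P = −1, so ξ = 346.4/1 = 346.4 kmol.
Outlet amounts (n = n₀ + ν ξ):
  Q: 760 − 1(346.4) = 413.6
  P: 734 − 1(346.4) = 387.6
  R: 0 + 2(346.4) = 692.9

693 kmol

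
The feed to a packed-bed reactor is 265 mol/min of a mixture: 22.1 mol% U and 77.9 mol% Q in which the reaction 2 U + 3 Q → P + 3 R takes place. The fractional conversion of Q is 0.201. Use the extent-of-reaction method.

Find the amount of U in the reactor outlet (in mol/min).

30.9 mol/min

Q reacted = 0.201 × 206.4 = 41.49 mol/min; ν_Q = −3, so ξ = 41.49/3 = 13.83 mol/min.
Outlet amounts (n = n₀ + ν ξ):
  U: 58.56 − 2(13.83) = 30.9
  Q: 206.4 − 3(13.83) = 164.9
  P: 0 + 1(13.83) = 13.83
  R: 0 + 3(13.83) = 41.49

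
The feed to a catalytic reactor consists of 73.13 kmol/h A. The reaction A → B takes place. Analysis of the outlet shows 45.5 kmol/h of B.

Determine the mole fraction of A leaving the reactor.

0.378

For B: n = n₀ + 1ξ → 45.5 = 0 + 1ξ, giving ξ = 45.5 kmol/h.
Outlet amounts (n = n₀ + ν ξ):
  A: 73.13 − 1(45.5) = 27.63
  B: 0 + 1(45.5) = 45.5
Total out = 73.13 kmol/h; y_A = 27.63 / 73.13 = 0.3778.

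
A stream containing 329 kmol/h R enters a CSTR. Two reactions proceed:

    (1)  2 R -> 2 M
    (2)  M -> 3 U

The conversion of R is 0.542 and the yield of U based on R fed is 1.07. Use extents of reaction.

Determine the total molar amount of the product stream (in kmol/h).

Conversion of R: R consumed = 2ξ₁ = 0.542 × 329 → ξ₁ = 89.16 kmol/h.
Yield of U: 3ξ₂ / 329 = 1.07 → ξ₂ = 117.3 kmol/h.
Outlet amounts (n = n₀ + Σ ν·ξ):
  R: 329 − 2(89.16) = 150.7
  M: 0 + 2(89.16) − 1(117.3) = 60.97
  U: 0 + 3(117.3) = 352
Total out = 150.7 + 60.97 + 352 = 563.7 kmol/h.

564 kmol/h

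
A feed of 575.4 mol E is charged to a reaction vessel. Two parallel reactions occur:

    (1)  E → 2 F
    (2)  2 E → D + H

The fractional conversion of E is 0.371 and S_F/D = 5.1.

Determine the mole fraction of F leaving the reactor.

0.344

Conversion of E: E consumed = 0.371 × 575.4 = 213.5 mol = 1ξ₁ + 2ξ₂.
Selectivity: 2ξ₁ / (1ξ₂) = 5.1 → ξ₁ = 2.55 ξ₂.
Substitute: (1·2.55 + 2) ξ₂ = 213.5 → ξ₂ = 46.92 mol, ξ₁ = 119.6 mol.
Outlet amounts (n = n₀ + Σ ν·ξ):
  E: 575.4 − 1(119.6) − 2(46.92) = 361.9
  F: 0 + 2(119.6) = 239.3
  D: 0 + 1(46.92) = 46.92
  H: 0 + 1(46.92) = 46.92
Total out = 695 mol; y_F = 239.3 / 695 = 0.3443.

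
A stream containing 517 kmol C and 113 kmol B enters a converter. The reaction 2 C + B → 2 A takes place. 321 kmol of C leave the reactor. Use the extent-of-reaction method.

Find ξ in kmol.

ξ = 98 kmol

For C: n = n₀ − 2ξ → 321 = 517 − 2ξ, giving ξ = 98 kmol.
Outlet amounts (n = n₀ + ν ξ):
  C: 517 − 2(98) = 321
  B: 113 − 1(98) = 15
  A: 0 + 2(98) = 196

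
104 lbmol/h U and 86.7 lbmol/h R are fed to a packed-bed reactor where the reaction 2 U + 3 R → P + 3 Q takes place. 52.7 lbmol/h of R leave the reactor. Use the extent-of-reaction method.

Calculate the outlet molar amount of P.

11.3 lbmol/h

For R: n = n₀ − 3ξ → 52.7 = 86.7 − 3ξ, giving ξ = 11.33 lbmol/h.
Outlet amounts (n = n₀ + ν ξ):
  U: 104 − 2(11.33) = 81.33
  R: 86.7 − 3(11.33) = 52.7
  P: 0 + 1(11.33) = 11.33
  Q: 0 + 3(11.33) = 34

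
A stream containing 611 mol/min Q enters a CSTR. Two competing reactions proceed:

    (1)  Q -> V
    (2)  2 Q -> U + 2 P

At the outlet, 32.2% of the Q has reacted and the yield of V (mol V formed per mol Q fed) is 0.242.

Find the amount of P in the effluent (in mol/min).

48.9 mol/min

Yield of V: 1ξ₁ / 611 = 0.242 → ξ₁ = 147.9 mol/min.
Conversion of Q: 1ξ₁ + 2ξ₂ = 0.322 × 611 = 196.7 → ξ₂ = 24.44 mol/min.
Outlet amounts (n = n₀ + Σ ν·ξ):
  Q: 611 − 1(147.9) − 2(24.44) = 414.3
  V: 0 + 1(147.9) = 147.9
  U: 0 + 1(24.44) = 24.44
  P: 0 + 2(24.44) = 48.88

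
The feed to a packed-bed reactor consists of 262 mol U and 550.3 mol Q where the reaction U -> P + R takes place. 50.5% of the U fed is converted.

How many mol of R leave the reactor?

U reacted = 0.505 × 262 = 132.3 mol; ν_U = −1, so ξ = 132.3/1 = 132.3 mol.
Outlet amounts (n = n₀ + ν ξ):
  U: 262 − 1(132.3) = 129.7
  P: 0 + 1(132.3) = 132.3
  R: 0 + 1(132.3) = 132.3
  Q: 550.3 (inert)

132 mol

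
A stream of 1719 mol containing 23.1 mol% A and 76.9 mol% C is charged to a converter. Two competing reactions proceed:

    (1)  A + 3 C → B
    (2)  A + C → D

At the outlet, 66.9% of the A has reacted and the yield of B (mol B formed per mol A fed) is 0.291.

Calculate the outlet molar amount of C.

Yield of B: 1ξ₁ / 397.1 = 0.291 → ξ₁ = 115.6 mol.
Conversion of A: 1ξ₁ + 1ξ₂ = 0.669 × 397.1 = 265.7 → ξ₂ = 150.1 mol.
Outlet amounts (n = n₀ + Σ ν·ξ):
  A: 397.1 − 1(115.6) − 1(150.1) = 131.4
  C: 1322 − 3(115.6) − 1(150.1) = 825.2
  B: 0 + 1(115.6) = 115.6
  D: 0 + 1(150.1) = 150.1

825 mol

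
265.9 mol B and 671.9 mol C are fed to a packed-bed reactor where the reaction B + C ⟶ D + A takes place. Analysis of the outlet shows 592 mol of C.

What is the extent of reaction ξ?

For C: n = n₀ − 1ξ → 592 = 671.9 − 1ξ, giving ξ = 79.9 mol.
Outlet amounts (n = n₀ + ν ξ):
  B: 265.9 − 1(79.9) = 186
  C: 671.9 − 1(79.9) = 592
  D: 0 + 1(79.9) = 79.9
  A: 0 + 1(79.9) = 79.9

ξ = 79.9 mol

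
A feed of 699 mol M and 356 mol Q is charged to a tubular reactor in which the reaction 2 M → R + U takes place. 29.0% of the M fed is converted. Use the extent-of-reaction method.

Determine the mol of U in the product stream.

101 mol

M reacted = 0.29 × 699 = 202.7 mol; ν_M = −2, so ξ = 202.7/2 = 101.4 mol.
Outlet amounts (n = n₀ + ν ξ):
  M: 699 − 2(101.4) = 496.3
  R: 0 + 1(101.4) = 101.4
  U: 0 + 1(101.4) = 101.4
  Q: 356 (inert)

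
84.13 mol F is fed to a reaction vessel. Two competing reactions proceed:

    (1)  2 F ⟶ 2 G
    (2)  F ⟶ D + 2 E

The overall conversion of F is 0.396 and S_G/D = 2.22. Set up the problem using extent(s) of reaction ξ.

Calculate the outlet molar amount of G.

Conversion of F: F consumed = 0.396 × 84.13 = 33.32 mol = 2ξ₁ + 1ξ₂.
Selectivity: 2ξ₁ / (1ξ₂) = 2.22 → ξ₁ = 1.11 ξ₂.
Substitute: (2·1.11 + 1) ξ₂ = 33.32 → ξ₂ = 10.35 mol, ξ₁ = 11.48 mol.
Outlet amounts (n = n₀ + Σ ν·ξ):
  F: 84.13 − 2(11.48) − 1(10.35) = 50.81
  G: 0 + 2(11.48) = 22.97
  D: 0 + 1(10.35) = 10.35
  E: 0 + 2(10.35) = 20.69

23 mol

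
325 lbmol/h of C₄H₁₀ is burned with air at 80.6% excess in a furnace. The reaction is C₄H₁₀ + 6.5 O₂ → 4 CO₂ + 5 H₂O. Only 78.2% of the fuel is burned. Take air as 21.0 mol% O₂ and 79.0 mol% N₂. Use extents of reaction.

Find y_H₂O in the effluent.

Stoichiometric O₂ = 6.5 × 325 = 2112 lbmol/h; O₂ fed = 2112 × 1.806 = 3815 lbmol/h.
N₂ fed = 3815 × 79/21 = 14350 lbmol/h.
Fuel reacted = 0.782 × 325 → ξ = 254.2 lbmol/h.
Outlet (n = n₀ + ν ξ):
  C₄H₁₀: 325 − 1(254.2) = 70.85
  O₂: 3815 − 6.5(254.2) = 2163
  N₂: 14350 (inert)
  CO₂: 0 + 4(254.2) = 1017
  H₂O: 0 + 5(254.2) = 1271
Total out = 18870 lbmol/h; y_H₂O = 1271 / 18870 = 0.06733.

0.0673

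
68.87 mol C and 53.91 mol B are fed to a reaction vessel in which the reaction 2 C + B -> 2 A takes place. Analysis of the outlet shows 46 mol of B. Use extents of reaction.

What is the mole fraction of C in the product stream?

For B: n = n₀ − 1ξ → 46 = 53.91 − 1ξ, giving ξ = 7.91 mol.
Outlet amounts (n = n₀ + ν ξ):
  C: 68.87 − 2(7.91) = 53.05
  B: 53.91 − 1(7.91) = 46
  A: 0 + 2(7.91) = 15.82
Total out = 114.9 mol; y_C = 53.05 / 114.9 = 0.4618.

0.462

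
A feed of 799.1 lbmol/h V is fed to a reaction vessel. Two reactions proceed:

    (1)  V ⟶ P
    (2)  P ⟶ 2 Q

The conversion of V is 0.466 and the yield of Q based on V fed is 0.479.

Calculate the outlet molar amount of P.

181 lbmol/h

Conversion of V: V consumed = 1ξ₁ = 0.466 × 799.1 → ξ₁ = 372.4 lbmol/h.
Yield of Q: 2ξ₂ / 799.1 = 0.479 → ξ₂ = 191.4 lbmol/h.
Outlet amounts (n = n₀ + Σ ν·ξ):
  V: 799.1 − 1(372.4) = 426.7
  P: 0 + 1(372.4) − 1(191.4) = 181
  Q: 0 + 2(191.4) = 382.8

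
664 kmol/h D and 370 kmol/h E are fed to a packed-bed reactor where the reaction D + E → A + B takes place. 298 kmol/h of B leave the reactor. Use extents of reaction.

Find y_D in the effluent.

For B: n = n₀ + 1ξ → 298 = 0 + 1ξ, giving ξ = 298 kmol/h.
Outlet amounts (n = n₀ + ν ξ):
  D: 664 − 1(298) = 366
  E: 370 − 1(298) = 72
  A: 0 + 1(298) = 298
  B: 0 + 1(298) = 298
Total out = 1034 kmol/h; y_D = 366 / 1034 = 0.354.

0.354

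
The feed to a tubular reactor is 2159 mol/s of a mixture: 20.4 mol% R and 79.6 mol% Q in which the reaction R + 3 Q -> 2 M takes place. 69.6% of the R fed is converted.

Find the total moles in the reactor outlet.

R reacted = 0.696 × 440.4 = 306.5 mol/s; ν_R = −1, so ξ = 306.5/1 = 306.5 mol/s.
Outlet amounts (n = n₀ + ν ξ):
  R: 440.4 − 1(306.5) = 133.9
  Q: 1719 − 3(306.5) = 798.9
  M: 0 + 2(306.5) = 613.1
Total out = 133.9 + 798.9 + 613.1 = 1546 mol/s.

1550 mol/s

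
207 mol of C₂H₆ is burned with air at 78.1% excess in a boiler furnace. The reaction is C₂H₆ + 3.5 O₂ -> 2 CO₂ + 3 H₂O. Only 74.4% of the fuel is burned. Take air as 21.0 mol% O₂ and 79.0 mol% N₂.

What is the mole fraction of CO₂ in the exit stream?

Stoichiometric O₂ = 3.5 × 207 = 724.5 mol; O₂ fed = 724.5 × 1.781 = 1290 mol.
N₂ fed = 1290 × 79/21 = 4854 mol.
Fuel reacted = 0.744 × 207 → ξ = 154 mol.
Outlet (n = n₀ + ν ξ):
  C₂H₆: 207 − 1(154) = 52.99
  O₂: 1290 − 3.5(154) = 751.3
  N₂: 4854 (inert)
  CO₂: 0 + 2(154) = 308
  H₂O: 0 + 3(154) = 462
Total out = 6428 mol; y_CO₂ = 308 / 6428 = 0.04791.

0.0479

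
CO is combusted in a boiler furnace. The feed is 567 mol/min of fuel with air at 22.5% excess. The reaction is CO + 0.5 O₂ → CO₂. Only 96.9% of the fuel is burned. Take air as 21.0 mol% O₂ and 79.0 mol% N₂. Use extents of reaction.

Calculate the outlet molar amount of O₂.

Stoichiometric O₂ = 0.5 × 567 = 283.5 mol/min; O₂ fed = 283.5 × 1.225 = 347.3 mol/min.
N₂ fed = 347.3 × 79/21 = 1306 mol/min.
Fuel reacted = 0.969 × 567 → ξ = 549.4 mol/min.
Outlet (n = n₀ + ν ξ):
  CO: 567 − 1(549.4) = 17.58
  O₂: 347.3 − 0.5(549.4) = 72.58
  N₂: 1306 (inert)
  CO₂: 0 + 1(549.4) = 549.4

72.6 mol/min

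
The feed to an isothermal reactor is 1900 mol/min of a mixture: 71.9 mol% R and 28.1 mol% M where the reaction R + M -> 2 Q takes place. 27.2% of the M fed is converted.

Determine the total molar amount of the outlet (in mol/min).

M reacted = 0.272 × 533.9 = 145.2 mol/min; ν_M = −1, so ξ = 145.2/1 = 145.2 mol/min.
Outlet amounts (n = n₀ + ν ξ):
  R: 1366 − 1(145.2) = 1221
  M: 533.9 − 1(145.2) = 388.7
  Q: 0 + 2(145.2) = 290.4
Total out = 1221 + 388.7 + 290.4 = 1900 mol/min.

1900 mol/min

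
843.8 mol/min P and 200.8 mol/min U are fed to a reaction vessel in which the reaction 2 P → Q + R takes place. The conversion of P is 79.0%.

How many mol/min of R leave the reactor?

P reacted = 0.79 × 843.8 = 666.6 mol/min; ν_P = −2, so ξ = 666.6/2 = 333.3 mol/min.
Outlet amounts (n = n₀ + ν ξ):
  P: 843.8 − 2(333.3) = 177.2
  Q: 0 + 1(333.3) = 333.3
  R: 0 + 1(333.3) = 333.3
  U: 200.8 (inert)

333 mol/min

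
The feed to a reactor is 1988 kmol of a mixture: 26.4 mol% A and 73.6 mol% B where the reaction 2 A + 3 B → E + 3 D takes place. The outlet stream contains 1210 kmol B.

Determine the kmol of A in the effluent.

For B: n = n₀ − 3ξ → 1210 = 1463 − 3ξ, giving ξ = 84.39 kmol.
Outlet amounts (n = n₀ + ν ξ):
  A: 524.8 − 2(84.39) = 356.1
  B: 1463 − 3(84.39) = 1210
  E: 0 + 1(84.39) = 84.39
  D: 0 + 3(84.39) = 253.2

356 kmol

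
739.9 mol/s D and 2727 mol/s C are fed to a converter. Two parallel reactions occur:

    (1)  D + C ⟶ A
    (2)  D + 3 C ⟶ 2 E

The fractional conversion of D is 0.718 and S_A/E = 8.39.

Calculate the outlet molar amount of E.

59.8 mol/s

Conversion of D: D consumed = 0.718 × 739.9 = 531.2 mol/s = 1ξ₁ + 1ξ₂.
Selectivity: 1ξ₁ / (2ξ₂) = 8.39 → ξ₁ = 16.78 ξ₂.
Substitute: (1·16.78 + 1) ξ₂ = 531.2 → ξ₂ = 29.88 mol/s, ξ₁ = 501.4 mol/s.
Outlet amounts (n = n₀ + Σ ν·ξ):
  D: 739.9 − 1(501.4) − 1(29.88) = 208.7
  C: 2727 − 1(501.4) − 3(29.88) = 2136
  A: 0 + 1(501.4) = 501.4
  E: 0 + 2(29.88) = 59.76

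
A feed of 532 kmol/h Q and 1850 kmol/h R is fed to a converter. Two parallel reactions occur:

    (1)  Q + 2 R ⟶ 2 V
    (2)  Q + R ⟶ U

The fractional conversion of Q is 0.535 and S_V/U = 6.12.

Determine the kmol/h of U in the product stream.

70.1 kmol/h

Conversion of Q: Q consumed = 0.535 × 532 = 284.6 kmol/h = 1ξ₁ + 1ξ₂.
Selectivity: 2ξ₁ / (1ξ₂) = 6.12 → ξ₁ = 3.06 ξ₂.
Substitute: (1·3.06 + 1) ξ₂ = 284.6 → ξ₂ = 70.1 kmol/h, ξ₁ = 214.5 kmol/h.
Outlet amounts (n = n₀ + Σ ν·ξ):
  Q: 532 − 1(214.5) − 1(70.1) = 247.4
  R: 1850 − 2(214.5) − 1(70.1) = 1351
  V: 0 + 2(214.5) = 429
  U: 0 + 1(70.1) = 70.1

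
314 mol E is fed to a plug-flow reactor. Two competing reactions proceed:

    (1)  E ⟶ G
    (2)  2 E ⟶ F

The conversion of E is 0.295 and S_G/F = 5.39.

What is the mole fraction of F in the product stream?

0.0416

Conversion of E: E consumed = 0.295 × 314 = 92.63 mol = 1ξ₁ + 2ξ₂.
Selectivity: 1ξ₁ / (1ξ₂) = 5.39 → ξ₁ = 5.39 ξ₂.
Substitute: (1·5.39 + 2) ξ₂ = 92.63 → ξ₂ = 12.53 mol, ξ₁ = 67.56 mol.
Outlet amounts (n = n₀ + Σ ν·ξ):
  E: 314 − 1(67.56) − 2(12.53) = 221.4
  G: 0 + 1(67.56) = 67.56
  F: 0 + 1(12.53) = 12.53
Total out = 301.5 mol; y_F = 12.53 / 301.5 = 0.04158.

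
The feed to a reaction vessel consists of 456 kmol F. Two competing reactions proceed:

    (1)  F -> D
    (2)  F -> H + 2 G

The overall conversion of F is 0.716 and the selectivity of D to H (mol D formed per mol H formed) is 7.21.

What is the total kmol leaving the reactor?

536 kmol

Conversion of F: F consumed = 0.716 × 456 = 326.5 kmol = 1ξ₁ + 1ξ₂.
Selectivity: 1ξ₁ / (1ξ₂) = 7.21 → ξ₁ = 7.21 ξ₂.
Substitute: (1·7.21 + 1) ξ₂ = 326.5 → ξ₂ = 39.77 kmol, ξ₁ = 286.7 kmol.
Outlet amounts (n = n₀ + Σ ν·ξ):
  F: 456 − 1(286.7) − 1(39.77) = 129.5
  D: 0 + 1(286.7) = 286.7
  H: 0 + 1(39.77) = 39.77
  G: 0 + 2(39.77) = 79.54
Total out = 129.5 + 286.7 + 39.77 + 79.54 = 535.5 kmol.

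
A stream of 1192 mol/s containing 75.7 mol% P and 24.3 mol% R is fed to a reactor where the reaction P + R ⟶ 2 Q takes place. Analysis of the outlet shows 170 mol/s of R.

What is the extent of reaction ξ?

For R: n = n₀ − 1ξ → 170 = 289.7 − 1ξ, giving ξ = 119.7 mol/s.
Outlet amounts (n = n₀ + ν ξ):
  P: 902.3 − 1(119.7) = 782.7
  R: 289.7 − 1(119.7) = 170
  Q: 0 + 2(119.7) = 239.3

ξ = 120 mol/s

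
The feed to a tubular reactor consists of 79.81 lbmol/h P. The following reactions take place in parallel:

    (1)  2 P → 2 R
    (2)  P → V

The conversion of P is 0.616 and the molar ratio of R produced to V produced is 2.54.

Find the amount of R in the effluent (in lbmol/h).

35.3 lbmol/h

Conversion of P: P consumed = 0.616 × 79.81 = 49.16 lbmol/h = 2ξ₁ + 1ξ₂.
Selectivity: 2ξ₁ / (1ξ₂) = 2.54 → ξ₁ = 1.27 ξ₂.
Substitute: (2·1.27 + 1) ξ₂ = 49.16 → ξ₂ = 13.89 lbmol/h, ξ₁ = 17.64 lbmol/h.
Outlet amounts (n = n₀ + Σ ν·ξ):
  P: 79.81 − 2(17.64) − 1(13.89) = 30.65
  R: 0 + 2(17.64) = 35.28
  V: 0 + 1(13.89) = 13.89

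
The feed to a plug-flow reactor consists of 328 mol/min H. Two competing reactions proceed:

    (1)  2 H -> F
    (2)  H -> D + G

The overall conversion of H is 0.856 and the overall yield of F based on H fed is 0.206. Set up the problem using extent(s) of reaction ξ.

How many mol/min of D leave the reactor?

Yield of F: 1ξ₁ / 328 = 0.206 → ξ₁ = 67.57 mol/min.
Conversion of H: 2ξ₁ + 1ξ₂ = 0.856 × 328 = 280.8 → ξ₂ = 145.6 mol/min.
Outlet amounts (n = n₀ + Σ ν·ξ):
  H: 328 − 2(67.57) − 1(145.6) = 47.23
  F: 0 + 1(67.57) = 67.57
  D: 0 + 1(145.6) = 145.6
  G: 0 + 1(145.6) = 145.6

146 mol/min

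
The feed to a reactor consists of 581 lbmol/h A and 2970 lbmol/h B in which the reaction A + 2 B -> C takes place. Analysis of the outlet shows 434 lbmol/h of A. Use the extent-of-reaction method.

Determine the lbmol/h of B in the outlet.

For A: n = n₀ − 1ξ → 434 = 581 − 1ξ, giving ξ = 147 lbmol/h.
Outlet amounts (n = n₀ + ν ξ):
  A: 581 − 1(147) = 434
  B: 2970 − 2(147) = 2676
  C: 0 + 1(147) = 147

2680 lbmol/h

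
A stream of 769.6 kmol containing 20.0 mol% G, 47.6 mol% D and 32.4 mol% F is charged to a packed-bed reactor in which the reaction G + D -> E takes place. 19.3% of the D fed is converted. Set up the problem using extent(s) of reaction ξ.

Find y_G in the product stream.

D reacted = 0.193 × 366.3 = 70.7 kmol; ν_D = −1, so ξ = 70.7/1 = 70.7 kmol.
Outlet amounts (n = n₀ + ν ξ):
  G: 153.9 − 1(70.7) = 83.22
  D: 366.3 − 1(70.7) = 295.6
  E: 0 + 1(70.7) = 70.7
  F: 249.4 (inert)
Total out = 698.9 kmol; y_G = 83.22 / 698.9 = 0.1191.

0.119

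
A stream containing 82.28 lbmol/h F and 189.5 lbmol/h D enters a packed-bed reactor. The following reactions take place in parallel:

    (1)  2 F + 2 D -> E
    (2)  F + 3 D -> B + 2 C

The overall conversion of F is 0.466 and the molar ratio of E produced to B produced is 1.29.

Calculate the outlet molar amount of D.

Conversion of F: F consumed = 0.466 × 82.28 = 38.34 lbmol/h = 2ξ₁ + 1ξ₂.
Selectivity: 1ξ₁ / (1ξ₂) = 1.29 → ξ₁ = 1.29 ξ₂.
Substitute: (2·1.29 + 1) ξ₂ = 38.34 → ξ₂ = 10.71 lbmol/h, ξ₁ = 13.82 lbmol/h.
Outlet amounts (n = n₀ + Σ ν·ξ):
  F: 82.28 − 2(13.82) − 1(10.71) = 43.94
  D: 189.5 − 2(13.82) − 3(10.71) = 129.7
  E: 0 + 1(13.82) = 13.82
  B: 0 + 1(10.71) = 10.71
  C: 0 + 2(10.71) = 21.42

130 lbmol/h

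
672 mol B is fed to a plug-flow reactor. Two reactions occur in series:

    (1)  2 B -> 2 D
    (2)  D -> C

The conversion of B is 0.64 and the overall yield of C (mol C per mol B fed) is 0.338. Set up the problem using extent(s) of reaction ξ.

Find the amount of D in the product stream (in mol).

203 mol

Conversion of B: B consumed = 2ξ₁ = 0.64 × 672 → ξ₁ = 215 mol.
Yield of C: 1ξ₂ / 672 = 0.338 → ξ₂ = 227.1 mol.
Outlet amounts (n = n₀ + Σ ν·ξ):
  B: 672 − 2(215) = 241.9
  D: 0 + 2(215) − 1(227.1) = 202.9
  C: 0 + 1(227.1) = 227.1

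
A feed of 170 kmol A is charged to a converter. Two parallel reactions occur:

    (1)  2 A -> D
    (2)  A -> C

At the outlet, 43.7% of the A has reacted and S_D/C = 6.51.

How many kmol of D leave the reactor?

Conversion of A: A consumed = 0.437 × 170 = 74.29 kmol = 2ξ₁ + 1ξ₂.
Selectivity: 1ξ₁ / (1ξ₂) = 6.51 → ξ₁ = 6.51 ξ₂.
Substitute: (2·6.51 + 1) ξ₂ = 74.29 → ξ₂ = 5.299 kmol, ξ₁ = 34.5 kmol.
Outlet amounts (n = n₀ + Σ ν·ξ):
  A: 170 − 2(34.5) − 1(5.299) = 95.71
  D: 0 + 1(34.5) = 34.5
  C: 0 + 1(5.299) = 5.299

34.5 kmol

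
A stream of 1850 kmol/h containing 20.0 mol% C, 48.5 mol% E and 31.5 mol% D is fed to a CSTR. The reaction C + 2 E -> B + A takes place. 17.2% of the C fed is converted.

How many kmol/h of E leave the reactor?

770 kmol/h

C reacted = 0.172 × 370 = 63.64 kmol/h; ν_C = −1, so ξ = 63.64/1 = 63.64 kmol/h.
Outlet amounts (n = n₀ + ν ξ):
  C: 370 − 1(63.64) = 306.4
  E: 897.2 − 2(63.64) = 770
  B: 0 + 1(63.64) = 63.64
  A: 0 + 1(63.64) = 63.64
  D: 582.8 (inert)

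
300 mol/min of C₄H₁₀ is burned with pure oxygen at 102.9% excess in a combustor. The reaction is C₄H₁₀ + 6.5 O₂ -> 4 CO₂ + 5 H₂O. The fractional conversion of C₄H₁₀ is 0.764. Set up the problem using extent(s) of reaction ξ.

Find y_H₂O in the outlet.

Stoichiometric O₂ = 6.5 × 300 = 1950 mol/min; O₂ fed = 1950 × 2.029 = 3957 mol/min.
Fuel reacted = 0.764 × 300 → ξ = 229.2 mol/min.
Outlet (n = n₀ + ν ξ):
  C₄H₁₀: 300 − 1(229.2) = 70.8
  O₂: 3957 − 6.5(229.2) = 2467
  CO₂: 0 + 4(229.2) = 916.8
  H₂O: 0 + 5(229.2) = 1146
Total out = 4600 mol/min; y_H₂O = 1146 / 4600 = 0.2491.

0.249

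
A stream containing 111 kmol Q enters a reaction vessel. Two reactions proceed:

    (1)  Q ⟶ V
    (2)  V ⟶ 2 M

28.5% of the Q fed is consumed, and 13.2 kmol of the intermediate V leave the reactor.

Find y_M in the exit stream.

0.285

Conversion of Q: Q consumed = 1ξ₁ = 0.285 × 111 → ξ₁ = 31.63 kmol.
V balance: n_V = 0 + 1ξ₁ − 1ξ₂ = 13.2 → ξ₂ = (1·31.63 − 13.2)/1 = 18.43 kmol.
Outlet amounts (n = n₀ + Σ ν·ξ):
  Q: 111 − 1(31.63) = 79.37
  V: 0 + 1(31.63) − 1(18.43) = 13.2
  M: 0 + 2(18.43) = 36.87
Total out = 129.4 kmol; y_M = 36.87 / 129.4 = 0.2849.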